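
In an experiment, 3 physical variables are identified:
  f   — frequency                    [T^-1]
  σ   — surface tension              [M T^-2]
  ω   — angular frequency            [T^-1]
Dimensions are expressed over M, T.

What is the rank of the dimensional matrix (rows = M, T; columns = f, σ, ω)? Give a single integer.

2

Dimensional matrix (M×T by f×σ×ω):
  M: [ 0  1  0]
  T: [-1 -2 -1]
RREF → pivots at {f,σ} ⇒ r = 2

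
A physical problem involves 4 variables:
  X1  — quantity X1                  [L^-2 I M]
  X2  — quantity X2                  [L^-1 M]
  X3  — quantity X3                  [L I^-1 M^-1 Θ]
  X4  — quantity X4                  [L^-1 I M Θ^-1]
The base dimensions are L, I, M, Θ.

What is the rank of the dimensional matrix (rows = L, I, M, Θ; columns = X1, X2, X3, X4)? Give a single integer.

3

Write exponents as rows L,I,M,Θ / cols X1,X2,X3,X4:
  L: [-2 -1  1 -1]
  I: [ 1  0 -1  1]
  M: [ 1  1 -1  1]
  Θ: [ 0  0  1 -1]
RREF → pivots at {X1,X2,X3} ⇒ r = 3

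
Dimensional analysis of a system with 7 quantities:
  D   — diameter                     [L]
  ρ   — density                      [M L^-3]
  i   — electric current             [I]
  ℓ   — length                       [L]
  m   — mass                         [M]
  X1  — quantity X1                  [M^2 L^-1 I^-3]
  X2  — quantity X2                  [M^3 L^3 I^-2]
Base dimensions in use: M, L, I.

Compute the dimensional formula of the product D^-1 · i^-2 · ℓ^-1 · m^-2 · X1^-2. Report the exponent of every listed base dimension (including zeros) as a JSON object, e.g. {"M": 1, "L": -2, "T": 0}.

Write exponents as rows M,L,I / cols D,ρ,i,ℓ,m,X1,X2:
  M: [ 0  1  0  0  1  2  3]
  L: [ 1 -3  0  1  0 -1  3]
  I: [ 0  0  1  0  0 -3 -2]
  [M]: (-1)·0+(-2)·0+(-1)·0+(-2)·1+(-2)·2 = -6
  [L]: (-1)·1+(-2)·0+(-1)·1+(-2)·0+(-2)·-1 = 0
  [I]: (-1)·0+(-2)·1+(-1)·0+(-2)·0+(-2)·-3 = 4
⇒ M^-6 I^4

{"M": -6, "L": 0, "I": 4}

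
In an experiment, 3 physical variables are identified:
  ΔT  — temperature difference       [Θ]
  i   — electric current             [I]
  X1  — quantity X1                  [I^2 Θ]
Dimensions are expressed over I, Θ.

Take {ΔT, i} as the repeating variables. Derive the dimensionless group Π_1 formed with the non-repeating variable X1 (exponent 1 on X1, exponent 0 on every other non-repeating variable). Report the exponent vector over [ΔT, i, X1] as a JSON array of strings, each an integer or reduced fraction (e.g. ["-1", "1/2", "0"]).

Exponent matrix [I,Θ] × [ΔT,i,X1]:
  I: [ 0  1  2]
  Θ: [ 1  0  1]
Echelon form has 2 nonzero rows (pivots: ΔT,i)
Repeat: ΔT,i; free: X1
RREF:
  r0: [   1    0    1]
  r1: [   0    1    2]
Fix exponent of X1 at 1; solve each RREF row for its pivot's exponent:
  r0: exp(ΔT) + (1)·1 = 0 ⇒ exp(ΔT) = -1
  r1: exp(i) + (2)·1 = 0 ⇒ exp(i) = -2
Π_1 = ΔT^-1 · i^-2 · X1

["-1", "-2", "1"]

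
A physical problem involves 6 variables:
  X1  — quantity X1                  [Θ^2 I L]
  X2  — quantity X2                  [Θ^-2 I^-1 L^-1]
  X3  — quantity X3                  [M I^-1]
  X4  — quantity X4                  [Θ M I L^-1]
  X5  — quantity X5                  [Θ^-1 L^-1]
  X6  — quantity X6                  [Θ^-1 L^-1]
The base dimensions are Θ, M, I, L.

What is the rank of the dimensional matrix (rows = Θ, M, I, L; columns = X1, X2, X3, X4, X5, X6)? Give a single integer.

3

Exponent matrix [Θ,M,I,L] × [X1,X2,X3,X4,X5,X6]:
  Θ: [ 2 -2  0  1 -1 -1]
  M: [ 0  0  1  1  0  0]
  I: [ 1 -1 -1  1  0  0]
  L: [ 1 -1  0 -1 -1 -1]
Row reduction gives pivot columns X1,X3,X4; rank = 3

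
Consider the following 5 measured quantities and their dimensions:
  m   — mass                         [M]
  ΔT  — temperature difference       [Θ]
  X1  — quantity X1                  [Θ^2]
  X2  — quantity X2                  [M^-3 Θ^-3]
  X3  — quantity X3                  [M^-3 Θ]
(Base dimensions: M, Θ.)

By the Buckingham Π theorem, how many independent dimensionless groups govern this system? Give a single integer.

Write exponents as rows M,Θ / cols m,ΔT,X1,X2,X3:
  M: [ 1  0  0 -3 -3]
  Θ: [ 0  1  2 -3  1]
Row reduction gives pivot columns m,ΔT; rank = 2
5 vars − rank 2 = 3 Π groups

3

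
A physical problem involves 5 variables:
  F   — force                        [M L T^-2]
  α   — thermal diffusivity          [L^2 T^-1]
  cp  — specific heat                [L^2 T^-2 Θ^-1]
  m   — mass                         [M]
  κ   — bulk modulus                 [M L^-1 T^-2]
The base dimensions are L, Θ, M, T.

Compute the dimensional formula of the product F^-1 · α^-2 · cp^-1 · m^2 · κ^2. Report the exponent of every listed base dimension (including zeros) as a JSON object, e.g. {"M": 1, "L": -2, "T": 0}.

Dimensional matrix (L×Θ×M×T by F×α×cp×m×κ):
  L: [ 1  2  2  0 -1]
  Θ: [ 0  0 -1  0  0]
  M: [ 1  0  0  1  1]
  T: [-2 -1 -2  0 -2]
  [L]: (-1)·1+(-2)·2+(-1)·2+(2)·0+(2)·-1 = -9
  [Θ]: (-1)·0+(-2)·0+(-1)·-1+(2)·0+(2)·0 = 1
  [M]: (-1)·1+(-2)·0+(-1)·0+(2)·1+(2)·1 = 3
  [T]: (-1)·-2+(-2)·-1+(-1)·-2+(2)·0+(2)·-2 = 2
⇒ L^-9 Θ M^3 T^2

{"L": -9, "Θ": 1, "M": 3, "T": 2}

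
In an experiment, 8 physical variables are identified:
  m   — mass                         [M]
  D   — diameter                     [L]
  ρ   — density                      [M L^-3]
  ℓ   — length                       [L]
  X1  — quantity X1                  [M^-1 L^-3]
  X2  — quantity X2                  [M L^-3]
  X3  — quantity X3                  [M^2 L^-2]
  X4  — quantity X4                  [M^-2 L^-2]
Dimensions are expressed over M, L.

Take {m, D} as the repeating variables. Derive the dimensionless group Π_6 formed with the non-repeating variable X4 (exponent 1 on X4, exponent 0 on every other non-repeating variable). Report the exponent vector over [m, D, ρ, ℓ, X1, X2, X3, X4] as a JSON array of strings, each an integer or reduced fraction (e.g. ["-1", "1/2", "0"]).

["2", "2", "0", "0", "0", "0", "0", "1"]

Exponent matrix [M,L] × [m,D,ρ,ℓ,X1,X2,X3,X4]:
  M: [ 1  0  1  0 -1  1  2 -2]
  L: [ 0  1 -3  1 -3 -3 -2 -2]
Row reduction gives pivot columns m,D; rank = 2
Repeat: m,D; free: ρ,ℓ,X1,X2,X3,X4
RREF:
  r0: [   1    0    1    0   -1    1    2   -2]
  r1: [   0    1   -3    1   -3   -3   -2   -2]
Fix exponent of X4 at 1, ρ at 0, ℓ at 0, X1 at 0, X2 at 0, X3 at 0; solve each RREF row for its pivot's exponent:
  r0: exp(m) + (-2)·1 = 0 ⇒ exp(m) = 2
  r1: exp(D) + (-2)·1 = 0 ⇒ exp(D) = 2
Π_6 = m^2 · D^2 · X4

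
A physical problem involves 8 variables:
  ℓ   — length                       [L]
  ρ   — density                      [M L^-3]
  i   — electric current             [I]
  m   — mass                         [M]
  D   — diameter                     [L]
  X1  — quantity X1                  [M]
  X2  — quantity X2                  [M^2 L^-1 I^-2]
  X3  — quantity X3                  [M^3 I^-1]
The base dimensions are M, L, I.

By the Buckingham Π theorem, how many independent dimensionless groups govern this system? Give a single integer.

5

Write exponents as rows M,L,I / cols ℓ,ρ,i,m,D,X1,X2,X3:
  M: [ 0  1  0  1  0  1  2  3]
  L: [ 1 -3  0  0  1  0 -1  0]
  I: [ 0  0  1  0  0  0 -2 -1]
Echelon form has 3 nonzero rows (pivots: ℓ,ρ,i)
8 vars − rank 3 = 5 Π groups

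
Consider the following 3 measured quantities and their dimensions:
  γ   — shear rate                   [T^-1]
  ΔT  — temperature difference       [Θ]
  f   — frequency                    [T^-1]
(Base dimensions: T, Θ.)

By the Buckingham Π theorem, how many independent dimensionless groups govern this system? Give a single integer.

1

Write exponents as rows T,Θ / cols γ,ΔT,f:
  T: [-1  0 -1]
  Θ: [ 0  1  0]
RREF → pivots at {γ,ΔT} ⇒ r = 2
3 vars − rank 2 = 1 Π group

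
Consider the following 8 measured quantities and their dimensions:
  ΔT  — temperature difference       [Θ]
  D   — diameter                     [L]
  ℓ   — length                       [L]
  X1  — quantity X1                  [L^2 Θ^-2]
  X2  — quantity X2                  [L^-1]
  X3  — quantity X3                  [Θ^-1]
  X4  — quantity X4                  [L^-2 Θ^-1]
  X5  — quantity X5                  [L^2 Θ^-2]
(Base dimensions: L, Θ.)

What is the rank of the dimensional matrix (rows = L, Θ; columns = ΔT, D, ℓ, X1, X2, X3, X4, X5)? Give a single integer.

Write exponents as rows L,Θ / cols ΔT,D,ℓ,X1,X2,X3,X4,X5:
  L: [ 0  1  1  2 -1  0 -2  2]
  Θ: [ 1  0  0 -2  0 -1 -1 -2]
Row reduction gives pivot columns ΔT,D; rank = 2

2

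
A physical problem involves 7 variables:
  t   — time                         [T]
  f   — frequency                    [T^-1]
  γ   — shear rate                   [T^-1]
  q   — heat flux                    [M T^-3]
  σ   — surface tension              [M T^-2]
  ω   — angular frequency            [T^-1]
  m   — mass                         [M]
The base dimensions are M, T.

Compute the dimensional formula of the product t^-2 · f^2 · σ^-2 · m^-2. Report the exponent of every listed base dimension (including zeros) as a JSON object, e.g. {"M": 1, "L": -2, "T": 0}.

Exponent matrix [M,T] × [t,f,γ,q,σ,ω,m]:
  M: [ 0  0  0  1  1  0  1]
  T: [ 1 -1 -1 -3 -2 -1  0]
  [M]: (-2)·0+(2)·0+(-2)·1+(-2)·1 = -4
  [T]: (-2)·1+(2)·-1+(-2)·-2+(-2)·0 = 0
⇒ M^-4

{"M": -4, "T": 0}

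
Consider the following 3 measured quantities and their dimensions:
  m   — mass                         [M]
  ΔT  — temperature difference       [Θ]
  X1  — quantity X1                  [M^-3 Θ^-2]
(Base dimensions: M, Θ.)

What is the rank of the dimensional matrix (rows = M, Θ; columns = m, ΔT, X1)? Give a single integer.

Dimensional matrix (M×Θ by m×ΔT×X1):
  M: [ 1  0 -3]
  Θ: [ 0  1 -2]
Row reduction gives pivot columns m,ΔT; rank = 2

2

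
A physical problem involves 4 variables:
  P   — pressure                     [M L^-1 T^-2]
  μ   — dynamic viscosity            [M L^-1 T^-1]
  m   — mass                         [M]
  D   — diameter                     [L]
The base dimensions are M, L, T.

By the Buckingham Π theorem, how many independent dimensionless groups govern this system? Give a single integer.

1

Write exponents as rows M,L,T / cols P,μ,m,D:
  M: [ 1  1  1  0]
  L: [-1 -1  0  1]
  T: [-2 -1  0  0]
Row reduction gives pivot columns P,μ,m; rank = 3
n=4, r=3 ⇒ 1 dimensionless group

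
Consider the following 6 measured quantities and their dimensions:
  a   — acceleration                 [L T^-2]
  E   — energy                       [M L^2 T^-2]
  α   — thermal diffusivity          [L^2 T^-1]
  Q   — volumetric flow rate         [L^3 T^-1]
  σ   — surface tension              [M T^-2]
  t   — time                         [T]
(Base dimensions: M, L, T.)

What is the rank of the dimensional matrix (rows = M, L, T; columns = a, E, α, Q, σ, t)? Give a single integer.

3

Exponent matrix [M,L,T] × [a,E,α,Q,σ,t]:
  M: [ 0  1  0  0  1  0]
  L: [ 1  2  2  3  0  0]
  T: [-2 -2 -1 -1 -2  1]
RREF → pivots at {a,E,α} ⇒ r = 3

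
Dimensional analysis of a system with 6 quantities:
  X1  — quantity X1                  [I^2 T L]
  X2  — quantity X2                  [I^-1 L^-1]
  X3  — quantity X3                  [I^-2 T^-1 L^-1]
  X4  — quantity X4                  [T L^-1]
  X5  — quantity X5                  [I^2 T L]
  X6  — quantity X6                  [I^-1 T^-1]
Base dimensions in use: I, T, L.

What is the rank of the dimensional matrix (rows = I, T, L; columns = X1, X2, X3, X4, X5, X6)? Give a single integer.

Exponent matrix [I,T,L] × [X1,X2,X3,X4,X5,X6]:
  I: [ 2 -1 -2  0  2 -1]
  T: [ 1  0 -1  1  1 -1]
  L: [ 1 -1 -1 -1  1  0]
Row reduction gives pivot columns X1,X2; rank = 2

2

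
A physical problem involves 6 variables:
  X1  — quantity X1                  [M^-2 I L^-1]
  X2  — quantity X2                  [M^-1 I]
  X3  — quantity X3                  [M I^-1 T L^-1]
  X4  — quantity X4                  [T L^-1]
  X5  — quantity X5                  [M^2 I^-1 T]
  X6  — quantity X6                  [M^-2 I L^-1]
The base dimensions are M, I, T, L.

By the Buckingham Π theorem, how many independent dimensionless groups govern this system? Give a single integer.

Exponent matrix [M,I,T,L] × [X1,X2,X3,X4,X5,X6]:
  M: [-2 -1  1  0  2 -2]
  I: [ 1  1 -1  0 -1  1]
  T: [ 0  0  1  1  1  0]
  L: [-1  0 -1 -1  0 -1]
Echelon form has 3 nonzero rows (pivots: X1,X2,X3)
6 vars − rank 3 = 3 Π groups

3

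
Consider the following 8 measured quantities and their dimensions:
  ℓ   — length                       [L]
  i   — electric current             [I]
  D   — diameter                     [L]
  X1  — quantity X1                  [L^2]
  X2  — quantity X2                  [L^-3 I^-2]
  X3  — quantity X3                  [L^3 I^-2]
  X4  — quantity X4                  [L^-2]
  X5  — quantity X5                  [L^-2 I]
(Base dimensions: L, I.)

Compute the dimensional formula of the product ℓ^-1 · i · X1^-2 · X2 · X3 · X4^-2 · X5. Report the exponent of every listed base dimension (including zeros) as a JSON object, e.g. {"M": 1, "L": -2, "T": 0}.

Write exponents as rows L,I / cols ℓ,i,D,X1,X2,X3,X4,X5:
  L: [ 1  0  1  2 -3  3 -2 -2]
  I: [ 0  1  0  0 -2 -2  0  1]
  [L]: (-1)·1+(1)·0+(-2)·2+(1)·-3+(1)·3+(-2)·-2+(1)·-2 = -3
  [I]: (-1)·0+(1)·1+(-2)·0+(1)·-2+(1)·-2+(-2)·0+(1)·1 = -2
⇒ L^-3 I^-2

{"L": -3, "I": -2}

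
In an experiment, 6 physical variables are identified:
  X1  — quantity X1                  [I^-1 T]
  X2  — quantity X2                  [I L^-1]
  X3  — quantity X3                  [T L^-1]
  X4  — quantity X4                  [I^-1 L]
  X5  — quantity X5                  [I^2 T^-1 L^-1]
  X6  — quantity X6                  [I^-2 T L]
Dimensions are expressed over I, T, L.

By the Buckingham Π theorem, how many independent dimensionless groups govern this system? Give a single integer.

Exponent matrix [I,T,L] × [X1,X2,X3,X4,X5,X6]:
  I: [-1  1  0 -1  2 -2]
  T: [ 1  0  1  0 -1  1]
  L: [ 0 -1 -1  1 -1  1]
Row reduction gives pivot columns X1,X2; rank = 2
6 vars − rank 2 = 4 Π groups

4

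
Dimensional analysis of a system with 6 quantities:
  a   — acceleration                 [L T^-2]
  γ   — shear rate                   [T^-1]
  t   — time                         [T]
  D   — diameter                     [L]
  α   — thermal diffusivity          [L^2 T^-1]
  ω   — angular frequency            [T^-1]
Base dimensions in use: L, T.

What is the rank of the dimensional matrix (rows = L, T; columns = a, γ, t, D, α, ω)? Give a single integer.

Dimensional matrix (L×T by a×γ×t×D×α×ω):
  L: [ 1  0  0  1  2  0]
  T: [-2 -1  1  0 -1 -1]
Row reduction gives pivot columns a,γ; rank = 2

2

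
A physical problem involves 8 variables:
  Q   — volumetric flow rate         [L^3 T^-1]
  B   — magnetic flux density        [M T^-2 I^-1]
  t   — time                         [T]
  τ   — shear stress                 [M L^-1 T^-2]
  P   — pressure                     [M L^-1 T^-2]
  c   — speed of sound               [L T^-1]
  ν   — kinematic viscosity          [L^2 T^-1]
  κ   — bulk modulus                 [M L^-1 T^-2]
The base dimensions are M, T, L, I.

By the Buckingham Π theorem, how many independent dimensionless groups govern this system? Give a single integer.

Exponent matrix [M,T,L,I] × [Q,B,t,τ,P,c,ν,κ]:
  M: [ 0  1  0  1  1  0  0  1]
  T: [-1 -2  1 -2 -2 -1 -1 -2]
  L: [ 3  0  0 -1 -1  1  2 -1]
  I: [ 0 -1  0  0  0  0  0  0]
RREF → pivots at {Q,B,t,τ} ⇒ r = 4
8 vars − rank 4 = 4 Π groups

4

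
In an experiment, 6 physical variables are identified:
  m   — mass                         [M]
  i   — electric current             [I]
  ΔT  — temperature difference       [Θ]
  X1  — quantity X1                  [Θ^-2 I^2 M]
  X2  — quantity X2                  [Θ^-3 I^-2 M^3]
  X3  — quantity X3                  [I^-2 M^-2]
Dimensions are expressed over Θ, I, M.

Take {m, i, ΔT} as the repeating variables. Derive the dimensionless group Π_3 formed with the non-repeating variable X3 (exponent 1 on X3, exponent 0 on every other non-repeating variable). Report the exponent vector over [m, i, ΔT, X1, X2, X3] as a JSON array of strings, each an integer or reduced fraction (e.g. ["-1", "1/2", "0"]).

["2", "2", "0", "0", "0", "1"]

Write exponents as rows Θ,I,M / cols m,i,ΔT,X1,X2,X3:
  Θ: [ 0  0  1 -2 -3  0]
  I: [ 0  1  0  2 -2 -2]
  M: [ 1  0  0  1  3 -2]
RREF → pivots at {m,i,ΔT} ⇒ r = 3
Pivot set = {m,i,ΔT}, free = {X1,X2,X3}
RREF:
  r0: [   1    0    0    1    3   -2]
  r1: [   0    1    0    2   -2   -2]
  r2: [   0    0    1   -2   -3    0]
Fix exponent of X3 at 1, X1 at 0, X2 at 0; solve each RREF row for its pivot's exponent:
  r0: exp(m) + (-2)·1 = 0 ⇒ exp(m) = 2
  r1: exp(i) + (-2)·1 = 0 ⇒ exp(i) = 2
  r2: exp(ΔT) + (0)·1 = 0 ⇒ exp(ΔT) = 0
Π_3 = m^2 · i^2 · X3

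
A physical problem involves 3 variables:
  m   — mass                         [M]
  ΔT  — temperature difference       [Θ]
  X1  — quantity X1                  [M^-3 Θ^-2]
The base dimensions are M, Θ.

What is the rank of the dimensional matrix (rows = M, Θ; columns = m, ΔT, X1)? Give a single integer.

2

Write exponents as rows M,Θ / cols m,ΔT,X1:
  M: [ 1  0 -3]
  Θ: [ 0  1 -2]
RREF → pivots at {m,ΔT} ⇒ r = 2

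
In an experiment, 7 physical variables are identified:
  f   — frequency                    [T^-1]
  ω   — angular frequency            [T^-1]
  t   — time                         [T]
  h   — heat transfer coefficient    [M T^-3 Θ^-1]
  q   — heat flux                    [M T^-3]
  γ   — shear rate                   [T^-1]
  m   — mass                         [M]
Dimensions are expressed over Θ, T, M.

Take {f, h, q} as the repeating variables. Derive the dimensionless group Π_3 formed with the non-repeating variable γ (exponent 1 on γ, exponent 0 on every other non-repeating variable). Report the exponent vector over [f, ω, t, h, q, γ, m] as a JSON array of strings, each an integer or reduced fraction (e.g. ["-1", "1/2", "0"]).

["-1", "0", "0", "0", "0", "1", "0"]

Write exponents as rows Θ,T,M / cols f,ω,t,h,q,γ,m:
  Θ: [ 0  0  0 -1  0  0  0]
  T: [-1 -1  1 -3 -3 -1  0]
  M: [ 0  0  0  1  1  0  1]
Row reduction gives pivot columns f,h,q; rank = 3
Pivot set = {f,h,q}, free = {ω,t,γ,m}
RREF:
  r0: [   1    1   -1    0    0    1   -3]
  r1: [   0    0    0    1    0    0    0]
  r2: [   0    0    0    0    1    0    1]
Fix exponent of γ at 1, ω at 0, t at 0, m at 0; solve each RREF row for its pivot's exponent:
  r0: exp(f) + (1)·1 = 0 ⇒ exp(f) = -1
  r1: exp(h) + (0)·1 = 0 ⇒ exp(h) = 0
  r2: exp(q) + (0)·1 = 0 ⇒ exp(q) = 0
Π_3 = f^-1 · γ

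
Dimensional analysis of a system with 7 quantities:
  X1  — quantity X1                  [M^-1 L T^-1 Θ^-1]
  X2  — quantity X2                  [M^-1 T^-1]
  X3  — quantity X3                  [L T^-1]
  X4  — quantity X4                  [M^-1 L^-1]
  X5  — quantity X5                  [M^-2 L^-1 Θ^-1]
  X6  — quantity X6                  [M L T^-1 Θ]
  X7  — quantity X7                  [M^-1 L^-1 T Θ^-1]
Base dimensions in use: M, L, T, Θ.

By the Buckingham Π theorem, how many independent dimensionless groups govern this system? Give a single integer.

Exponent matrix [M,L,T,Θ] × [X1,X2,X3,X4,X5,X6,X7]:
  M: [-1 -1  0 -1 -2  1 -1]
  L: [ 1  0  1 -1 -1  1 -1]
  T: [-1 -1 -1  0  0 -1  1]
  Θ: [-1  0  0  0 -1  1 -1]
RREF → pivots at {X1,X2,X3} ⇒ r = 3
Π count = n − r = 7 − 3 = 4

4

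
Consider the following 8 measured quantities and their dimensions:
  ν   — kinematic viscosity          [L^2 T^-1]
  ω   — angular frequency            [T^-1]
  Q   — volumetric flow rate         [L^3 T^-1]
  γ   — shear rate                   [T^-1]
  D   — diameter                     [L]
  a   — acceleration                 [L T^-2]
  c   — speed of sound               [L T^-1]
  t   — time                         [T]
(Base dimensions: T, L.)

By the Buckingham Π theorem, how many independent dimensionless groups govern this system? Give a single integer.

Exponent matrix [T,L] × [ν,ω,Q,γ,D,a,c,t]:
  T: [-1 -1 -1 -1  0 -2 -1  1]
  L: [ 2  0  3  0  1  1  1  0]
Row reduction gives pivot columns ν,ω; rank = 2
n=8, r=2 ⇒ 6 dimensionless groups

6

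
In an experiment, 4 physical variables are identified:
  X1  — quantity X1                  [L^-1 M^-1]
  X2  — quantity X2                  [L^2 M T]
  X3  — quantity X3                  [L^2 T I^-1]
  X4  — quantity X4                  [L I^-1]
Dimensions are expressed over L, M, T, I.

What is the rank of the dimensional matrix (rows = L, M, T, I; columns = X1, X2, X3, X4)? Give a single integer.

Exponent matrix [L,M,T,I] × [X1,X2,X3,X4]:
  L: [-1  2  2  1]
  M: [-1  1  0  0]
  T: [ 0  1  1  0]
  I: [ 0  0 -1 -1]
RREF → pivots at {X1,X2,X3} ⇒ r = 3

3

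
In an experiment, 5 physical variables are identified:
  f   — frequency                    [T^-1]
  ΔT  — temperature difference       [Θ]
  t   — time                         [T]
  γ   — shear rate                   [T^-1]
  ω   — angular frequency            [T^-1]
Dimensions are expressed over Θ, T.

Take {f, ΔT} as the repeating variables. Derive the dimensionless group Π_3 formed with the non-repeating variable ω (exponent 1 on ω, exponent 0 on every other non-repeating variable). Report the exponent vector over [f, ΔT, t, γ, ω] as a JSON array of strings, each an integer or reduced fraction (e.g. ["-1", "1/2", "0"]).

Write exponents as rows Θ,T / cols f,ΔT,t,γ,ω:
  Θ: [ 0  1  0  0  0]
  T: [-1  0  1 -1 -1]
Echelon form has 2 nonzero rows (pivots: f,ΔT)
Pivot set = {f,ΔT}, free = {t,γ,ω}
RREF:
  r0: [   1    0   -1    1    1]
  r1: [   0    1    0    0    0]
Fix exponent of ω at 1, t at 0, γ at 0; solve each RREF row for its pivot's exponent:
  r0: exp(f) + (1)·1 = 0 ⇒ exp(f) = -1
  r1: exp(ΔT) + (0)·1 = 0 ⇒ exp(ΔT) = 0
Π_3 = f^-1 · ω

["-1", "0", "0", "0", "1"]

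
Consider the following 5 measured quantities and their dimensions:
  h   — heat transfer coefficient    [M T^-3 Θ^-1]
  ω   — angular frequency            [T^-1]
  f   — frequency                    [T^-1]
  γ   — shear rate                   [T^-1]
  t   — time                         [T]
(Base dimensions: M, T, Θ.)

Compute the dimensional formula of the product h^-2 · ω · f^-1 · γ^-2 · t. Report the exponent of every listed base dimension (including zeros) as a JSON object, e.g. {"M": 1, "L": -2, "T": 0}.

Exponent matrix [M,T,Θ] × [h,ω,f,γ,t]:
  M: [ 1  0  0  0  0]
  T: [-3 -1 -1 -1  1]
  Θ: [-1  0  0  0  0]
  [M]: (-2)·1+(1)·0+(-1)·0+(-2)·0+(1)·0 = -2
  [T]: (-2)·-3+(1)·-1+(-1)·-1+(-2)·-1+(1)·1 = 9
  [Θ]: (-2)·-1+(1)·0+(-1)·0+(-2)·0+(1)·0 = 2
⇒ M^-2 T^9 Θ^2

{"M": -2, "T": 9, "Θ": 2}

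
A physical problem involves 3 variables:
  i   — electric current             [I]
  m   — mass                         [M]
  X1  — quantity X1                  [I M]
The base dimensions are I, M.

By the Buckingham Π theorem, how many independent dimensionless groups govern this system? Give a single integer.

Exponent matrix [I,M] × [i,m,X1]:
  I: [ 1  0  1]
  M: [ 0  1  1]
Row reduction gives pivot columns i,m; rank = 2
n=3, r=2 ⇒ 1 dimensionless group

1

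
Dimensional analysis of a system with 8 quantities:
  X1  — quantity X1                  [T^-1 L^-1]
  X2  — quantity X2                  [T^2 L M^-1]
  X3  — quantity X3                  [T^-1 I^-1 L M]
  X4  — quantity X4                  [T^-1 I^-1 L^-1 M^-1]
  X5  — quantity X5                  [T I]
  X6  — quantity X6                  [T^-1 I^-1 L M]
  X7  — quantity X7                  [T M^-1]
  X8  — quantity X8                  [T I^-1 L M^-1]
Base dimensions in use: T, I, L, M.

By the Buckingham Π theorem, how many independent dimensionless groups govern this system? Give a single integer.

5

Write exponents as rows T,I,L,M / cols X1,X2,X3,X4,X5,X6,X7,X8:
  T: [-1  2 -1 -1  1 -1  1  1]
  I: [ 0  0 -1 -1  1 -1  0 -1]
  L: [-1  1  1 -1  0  1  0  1]
  M: [ 0 -1  1 -1  0  1 -1 -1]
Echelon form has 3 nonzero rows (pivots: X1,X2,X3)
n=8, r=3 ⇒ 5 dimensionless groups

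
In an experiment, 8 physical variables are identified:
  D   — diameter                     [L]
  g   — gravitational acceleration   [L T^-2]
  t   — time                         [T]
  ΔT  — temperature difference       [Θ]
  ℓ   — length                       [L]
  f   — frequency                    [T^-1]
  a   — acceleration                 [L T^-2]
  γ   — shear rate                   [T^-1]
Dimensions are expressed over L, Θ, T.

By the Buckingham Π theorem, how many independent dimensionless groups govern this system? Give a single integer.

5

Write exponents as rows L,Θ,T / cols D,g,t,ΔT,ℓ,f,a,γ:
  L: [ 1  1  0  0  1  0  1  0]
  Θ: [ 0  0  0  1  0  0  0  0]
  T: [ 0 -2  1  0  0 -1 -2 -1]
RREF → pivots at {D,g,ΔT} ⇒ r = 3
8 vars − rank 3 = 5 Π groups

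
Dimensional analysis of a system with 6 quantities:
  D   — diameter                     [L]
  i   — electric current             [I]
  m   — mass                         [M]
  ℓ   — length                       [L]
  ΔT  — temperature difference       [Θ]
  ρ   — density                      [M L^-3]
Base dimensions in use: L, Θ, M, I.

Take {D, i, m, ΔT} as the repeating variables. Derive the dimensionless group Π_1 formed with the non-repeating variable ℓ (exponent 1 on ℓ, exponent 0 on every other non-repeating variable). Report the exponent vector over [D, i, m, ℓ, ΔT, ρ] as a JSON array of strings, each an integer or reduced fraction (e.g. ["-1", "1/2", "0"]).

["-1", "0", "0", "1", "0", "0"]

Write exponents as rows L,Θ,M,I / cols D,i,m,ℓ,ΔT,ρ:
  L: [ 1  0  0  1  0 -3]
  Θ: [ 0  0  0  0  1  0]
  M: [ 0  0  1  0  0  1]
  I: [ 0  1  0  0  0  0]
Row reduction gives pivot columns D,i,m,ΔT; rank = 4
Pivot set = {D,i,m,ΔT}, free = {ℓ,ρ}
RREF:
  r0: [   1    0    0    1    0   -3]
  r1: [   0    1    0    0    0    0]
  r2: [   0    0    1    0    0    1]
  r3: [   0    0    0    0    1    0]
Fix exponent of ℓ at 1, ρ at 0; solve each RREF row for its pivot's exponent:
  r0: exp(D) + (1)·1 = 0 ⇒ exp(D) = -1
  r1: exp(i) + (0)·1 = 0 ⇒ exp(i) = 0
  r2: exp(m) + (0)·1 = 0 ⇒ exp(m) = 0
  r3: exp(ΔT) + (0)·1 = 0 ⇒ exp(ΔT) = 0
Π_1 = D^-1 · ℓ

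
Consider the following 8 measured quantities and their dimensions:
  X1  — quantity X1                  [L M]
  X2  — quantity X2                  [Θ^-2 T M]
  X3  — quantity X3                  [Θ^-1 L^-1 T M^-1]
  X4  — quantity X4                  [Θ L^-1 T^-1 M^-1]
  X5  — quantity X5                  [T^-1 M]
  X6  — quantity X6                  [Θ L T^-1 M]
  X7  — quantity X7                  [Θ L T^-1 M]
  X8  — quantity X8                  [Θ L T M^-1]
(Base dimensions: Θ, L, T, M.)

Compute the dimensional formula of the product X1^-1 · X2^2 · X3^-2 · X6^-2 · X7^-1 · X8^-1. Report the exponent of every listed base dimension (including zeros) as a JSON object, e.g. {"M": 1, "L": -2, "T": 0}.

Dimensional matrix (Θ×L×T×M by X1×X2×X3×X4×X5×X6×X7×X8):
  Θ: [ 0 -2 -1  1  0  1  1  1]
  L: [ 1  0 -1 -1  0  1  1  1]
  T: [ 0  1  1 -1 -1 -1 -1  1]
  M: [ 1  1 -1 -1  1  1  1 -1]
  [Θ]: (-1)·0+(2)·-2+(-2)·-1+(-2)·1+(-1)·1+(-1)·1 = -6
  [L]: (-1)·1+(2)·0+(-2)·-1+(-2)·1+(-1)·1+(-1)·1 = -3
  [T]: (-1)·0+(2)·1+(-2)·1+(-2)·-1+(-1)·-1+(-1)·1 = 2
  [M]: (-1)·1+(2)·1+(-2)·-1+(-2)·1+(-1)·1+(-1)·-1 = 1
⇒ Θ^-6 L^-3 T^2 M

{"Θ": -6, "L": -3, "T": 2, "M": 1}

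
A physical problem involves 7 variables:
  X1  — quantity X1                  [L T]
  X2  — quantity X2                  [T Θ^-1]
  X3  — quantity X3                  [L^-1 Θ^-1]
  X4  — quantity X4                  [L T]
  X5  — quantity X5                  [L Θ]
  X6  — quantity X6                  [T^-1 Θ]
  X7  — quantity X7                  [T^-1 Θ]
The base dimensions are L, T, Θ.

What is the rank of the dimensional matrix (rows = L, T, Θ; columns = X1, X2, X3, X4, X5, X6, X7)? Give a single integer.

Dimensional matrix (L×T×Θ by X1×X2×X3×X4×X5×X6×X7):
  L: [ 1  0 -1  1  1  0  0]
  T: [ 1  1  0  1  0 -1 -1]
  Θ: [ 0 -1 -1  0  1  1  1]
Row reduction gives pivot columns X1,X2; rank = 2

2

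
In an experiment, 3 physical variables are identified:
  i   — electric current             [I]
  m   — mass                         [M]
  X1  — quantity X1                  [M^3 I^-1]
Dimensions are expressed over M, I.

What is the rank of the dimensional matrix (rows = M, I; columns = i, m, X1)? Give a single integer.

2

Write exponents as rows M,I / cols i,m,X1:
  M: [ 0  1  3]
  I: [ 1  0 -1]
Echelon form has 2 nonzero rows (pivots: i,m)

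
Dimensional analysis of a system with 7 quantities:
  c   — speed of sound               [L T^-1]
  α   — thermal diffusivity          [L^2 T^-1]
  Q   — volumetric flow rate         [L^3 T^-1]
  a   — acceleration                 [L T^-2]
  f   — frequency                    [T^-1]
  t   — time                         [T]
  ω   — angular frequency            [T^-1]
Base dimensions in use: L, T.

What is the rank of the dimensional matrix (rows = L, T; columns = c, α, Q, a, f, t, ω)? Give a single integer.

2

Dimensional matrix (L×T by c×α×Q×a×f×t×ω):
  L: [ 1  2  3  1  0  0  0]
  T: [-1 -1 -1 -2 -1  1 -1]
Echelon form has 2 nonzero rows (pivots: c,α)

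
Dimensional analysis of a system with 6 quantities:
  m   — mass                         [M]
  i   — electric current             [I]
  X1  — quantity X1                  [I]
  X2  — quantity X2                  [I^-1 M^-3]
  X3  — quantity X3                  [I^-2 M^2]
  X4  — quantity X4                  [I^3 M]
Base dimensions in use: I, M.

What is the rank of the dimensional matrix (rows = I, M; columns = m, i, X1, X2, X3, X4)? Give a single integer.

Write exponents as rows I,M / cols m,i,X1,X2,X3,X4:
  I: [ 0  1  1 -1 -2  3]
  M: [ 1  0  0 -3  2  1]
RREF → pivots at {m,i} ⇒ r = 2

2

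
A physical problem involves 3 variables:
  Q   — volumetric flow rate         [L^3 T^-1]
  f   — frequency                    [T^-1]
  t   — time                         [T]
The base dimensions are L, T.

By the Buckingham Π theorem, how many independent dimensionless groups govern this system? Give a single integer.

Exponent matrix [L,T] × [Q,f,t]:
  L: [ 3  0  0]
  T: [-1 -1  1]
RREF → pivots at {Q,f} ⇒ r = 2
n=3, r=2 ⇒ 1 dimensionless group

1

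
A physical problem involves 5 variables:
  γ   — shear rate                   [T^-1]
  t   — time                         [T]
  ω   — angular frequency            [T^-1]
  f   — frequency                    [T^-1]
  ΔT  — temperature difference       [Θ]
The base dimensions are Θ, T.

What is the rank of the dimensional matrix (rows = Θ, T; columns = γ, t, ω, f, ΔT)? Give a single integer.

2

Write exponents as rows Θ,T / cols γ,t,ω,f,ΔT:
  Θ: [ 0  0  0  0  1]
  T: [-1  1 -1 -1  0]
Echelon form has 2 nonzero rows (pivots: γ,ΔT)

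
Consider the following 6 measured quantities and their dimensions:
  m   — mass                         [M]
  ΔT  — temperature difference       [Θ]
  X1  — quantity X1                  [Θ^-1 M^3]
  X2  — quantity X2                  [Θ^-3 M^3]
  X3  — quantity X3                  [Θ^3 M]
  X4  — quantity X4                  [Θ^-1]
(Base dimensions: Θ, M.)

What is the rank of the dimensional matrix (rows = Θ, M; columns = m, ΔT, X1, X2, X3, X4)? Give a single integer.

Write exponents as rows Θ,M / cols m,ΔT,X1,X2,X3,X4:
  Θ: [ 0  1 -1 -3  3 -1]
  M: [ 1  0  3  3  1  0]
RREF → pivots at {m,ΔT} ⇒ r = 2

2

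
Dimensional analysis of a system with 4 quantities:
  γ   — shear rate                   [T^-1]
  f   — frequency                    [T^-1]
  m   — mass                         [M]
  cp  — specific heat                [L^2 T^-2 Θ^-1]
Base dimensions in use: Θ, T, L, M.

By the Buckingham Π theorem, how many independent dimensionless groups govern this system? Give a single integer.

1

Dimensional matrix (Θ×T×L×M by γ×f×m×cp):
  Θ: [ 0  0  0 -1]
  T: [-1 -1  0 -2]
  L: [ 0  0  0  2]
  M: [ 0  0  1  0]
Echelon form has 3 nonzero rows (pivots: γ,m,cp)
n=4, r=3 ⇒ 1 dimensionless group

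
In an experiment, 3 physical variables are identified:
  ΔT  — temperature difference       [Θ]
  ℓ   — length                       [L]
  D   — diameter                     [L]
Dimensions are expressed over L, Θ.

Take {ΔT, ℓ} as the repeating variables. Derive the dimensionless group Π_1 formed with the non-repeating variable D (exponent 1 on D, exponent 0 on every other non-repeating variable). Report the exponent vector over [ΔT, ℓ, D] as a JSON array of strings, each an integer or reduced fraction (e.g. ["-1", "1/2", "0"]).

Exponent matrix [L,Θ] × [ΔT,ℓ,D]:
  L: [ 0  1  1]
  Θ: [ 1  0  0]
Echelon form has 2 nonzero rows (pivots: ΔT,ℓ)
Repeat: ΔT,ℓ; free: D
RREF:
  r0: [   1    0    0]
  r1: [   0    1    1]
Fix exponent of D at 1; solve each RREF row for its pivot's exponent:
  r0: exp(ΔT) + (0)·1 = 0 ⇒ exp(ΔT) = 0
  r1: exp(ℓ) + (1)·1 = 0 ⇒ exp(ℓ) = -1
Π_1 = ℓ^-1 · D

["0", "-1", "1"]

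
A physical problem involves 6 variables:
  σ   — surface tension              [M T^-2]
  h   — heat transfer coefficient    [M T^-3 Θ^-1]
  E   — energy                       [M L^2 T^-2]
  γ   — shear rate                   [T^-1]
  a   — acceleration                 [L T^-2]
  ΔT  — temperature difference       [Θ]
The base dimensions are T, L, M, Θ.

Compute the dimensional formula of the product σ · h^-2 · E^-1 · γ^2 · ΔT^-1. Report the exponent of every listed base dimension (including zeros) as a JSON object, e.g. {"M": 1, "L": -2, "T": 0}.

Dimensional matrix (T×L×M×Θ by σ×h×E×γ×a×ΔT):
  T: [-2 -3 -2 -1 -2  0]
  L: [ 0  0  2  0  1  0]
  M: [ 1  1  1  0  0  0]
  Θ: [ 0 -1  0  0  0  1]
  [T]: (1)·-2+(-2)·-3+(-1)·-2+(2)·-1+(-1)·0 = 4
  [L]: (1)·0+(-2)·0+(-1)·2+(2)·0+(-1)·0 = -2
  [M]: (1)·1+(-2)·1+(-1)·1+(2)·0+(-1)·0 = -2
  [Θ]: (1)·0+(-2)·-1+(-1)·0+(2)·0+(-1)·1 = 1
⇒ T^4 L^-2 M^-2 Θ

{"T": 4, "L": -2, "M": -2, "Θ": 1}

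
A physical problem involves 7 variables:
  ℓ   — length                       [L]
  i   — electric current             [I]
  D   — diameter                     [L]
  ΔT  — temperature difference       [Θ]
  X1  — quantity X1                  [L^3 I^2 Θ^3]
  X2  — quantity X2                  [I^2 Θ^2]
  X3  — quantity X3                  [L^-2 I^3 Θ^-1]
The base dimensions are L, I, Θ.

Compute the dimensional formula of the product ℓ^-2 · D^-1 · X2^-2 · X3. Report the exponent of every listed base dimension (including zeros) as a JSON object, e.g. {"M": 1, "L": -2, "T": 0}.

{"L": -5, "I": -1, "Θ": -5}

Exponent matrix [L,I,Θ] × [ℓ,i,D,ΔT,X1,X2,X3]:
  L: [ 1  0  1  0  3  0 -2]
  I: [ 0  1  0  0  2  2  3]
  Θ: [ 0  0  0  1  3  2 -1]
  [L]: (-2)·1+(-1)·1+(-2)·0+(1)·-2 = -5
  [I]: (-2)·0+(-1)·0+(-2)·2+(1)·3 = -1
  [Θ]: (-2)·0+(-1)·0+(-2)·2+(1)·-1 = -5
⇒ L^-5 I^-1 Θ^-5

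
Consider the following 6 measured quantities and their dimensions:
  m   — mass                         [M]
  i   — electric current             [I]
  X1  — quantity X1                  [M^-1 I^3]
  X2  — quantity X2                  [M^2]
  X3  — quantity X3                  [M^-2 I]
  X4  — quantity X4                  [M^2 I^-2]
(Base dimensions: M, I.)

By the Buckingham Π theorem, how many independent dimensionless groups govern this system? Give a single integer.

4

Dimensional matrix (M×I by m×i×X1×X2×X3×X4):
  M: [ 1  0 -1  2 -2  2]
  I: [ 0  1  3  0  1 -2]
Row reduction gives pivot columns m,i; rank = 2
6 vars − rank 2 = 4 Π groups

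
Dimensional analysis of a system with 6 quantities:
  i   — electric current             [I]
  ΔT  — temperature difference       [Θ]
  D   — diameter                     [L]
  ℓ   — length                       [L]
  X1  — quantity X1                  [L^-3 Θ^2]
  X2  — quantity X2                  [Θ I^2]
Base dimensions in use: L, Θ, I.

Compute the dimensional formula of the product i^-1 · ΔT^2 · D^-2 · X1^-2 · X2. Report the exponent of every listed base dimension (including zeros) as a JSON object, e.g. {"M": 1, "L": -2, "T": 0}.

{"L": 4, "Θ": -1, "I": 1}

Dimensional matrix (L×Θ×I by i×ΔT×D×ℓ×X1×X2):
  L: [ 0  0  1  1 -3  0]
  Θ: [ 0  1  0  0  2  1]
  I: [ 1  0  0  0  0  2]
  [L]: (-1)·0+(2)·0+(-2)·1+(-2)·-3+(1)·0 = 4
  [Θ]: (-1)·0+(2)·1+(-2)·0+(-2)·2+(1)·1 = -1
  [I]: (-1)·1+(2)·0+(-2)·0+(-2)·0+(1)·2 = 1
⇒ L^4 Θ^-1 I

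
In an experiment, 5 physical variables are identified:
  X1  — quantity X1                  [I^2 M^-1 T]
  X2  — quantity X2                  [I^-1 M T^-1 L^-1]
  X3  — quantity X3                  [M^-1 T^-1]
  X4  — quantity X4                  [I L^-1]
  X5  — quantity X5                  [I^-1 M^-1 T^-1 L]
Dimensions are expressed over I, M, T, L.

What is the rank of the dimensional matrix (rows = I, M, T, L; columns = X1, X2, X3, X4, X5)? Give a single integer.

3

Write exponents as rows I,M,T,L / cols X1,X2,X3,X4,X5:
  I: [ 2 -1  0  1 -1]
  M: [-1  1 -1  0 -1]
  T: [ 1 -1 -1  0 -1]
  L: [ 0 -1  0 -1  1]
RREF → pivots at {X1,X2,X3} ⇒ r = 3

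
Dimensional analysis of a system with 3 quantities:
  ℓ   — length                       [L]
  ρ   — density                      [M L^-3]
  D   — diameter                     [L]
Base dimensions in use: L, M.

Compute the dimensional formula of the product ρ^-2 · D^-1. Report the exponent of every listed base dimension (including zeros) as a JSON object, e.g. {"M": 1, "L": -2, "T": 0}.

Exponent matrix [L,M] × [ℓ,ρ,D]:
  L: [ 1 -3  1]
  M: [ 0  1  0]
  [L]: (-2)·-3+(-1)·1 = 5
  [M]: (-2)·1+(-1)·0 = -2
⇒ L^5 M^-2

{"L": 5, "M": -2}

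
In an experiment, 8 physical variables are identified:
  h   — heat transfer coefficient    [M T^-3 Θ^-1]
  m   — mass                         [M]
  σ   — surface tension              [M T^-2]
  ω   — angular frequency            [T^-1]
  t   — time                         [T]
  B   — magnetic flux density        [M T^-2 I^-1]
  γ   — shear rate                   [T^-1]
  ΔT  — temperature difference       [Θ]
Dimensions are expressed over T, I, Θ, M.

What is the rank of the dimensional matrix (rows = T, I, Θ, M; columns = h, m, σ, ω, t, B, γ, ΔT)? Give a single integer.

4

Write exponents as rows T,I,Θ,M / cols h,m,σ,ω,t,B,γ,ΔT:
  T: [-3  0 -2 -1  1 -2 -1  0]
  I: [ 0  0  0  0  0 -1  0  0]
  Θ: [-1  0  0  0  0  0  0  1]
  M: [ 1  1  1  0  0  1  0  0]
RREF → pivots at {h,m,σ,B} ⇒ r = 4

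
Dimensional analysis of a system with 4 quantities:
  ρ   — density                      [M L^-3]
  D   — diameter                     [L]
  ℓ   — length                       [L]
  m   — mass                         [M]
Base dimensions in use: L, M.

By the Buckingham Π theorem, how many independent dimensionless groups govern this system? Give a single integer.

2

Write exponents as rows L,M / cols ρ,D,ℓ,m:
  L: [-3  1  1  0]
  M: [ 1  0  0  1]
Echelon form has 2 nonzero rows (pivots: ρ,D)
n=4, r=2 ⇒ 2 dimensionless groups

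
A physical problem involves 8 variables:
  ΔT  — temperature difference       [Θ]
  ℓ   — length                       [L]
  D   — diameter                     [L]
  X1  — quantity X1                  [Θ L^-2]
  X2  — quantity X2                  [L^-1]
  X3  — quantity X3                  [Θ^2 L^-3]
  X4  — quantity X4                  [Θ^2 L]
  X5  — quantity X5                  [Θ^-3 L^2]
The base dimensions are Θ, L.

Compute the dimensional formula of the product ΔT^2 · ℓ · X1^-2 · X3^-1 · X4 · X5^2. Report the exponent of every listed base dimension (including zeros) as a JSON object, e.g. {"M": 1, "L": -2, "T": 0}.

Exponent matrix [Θ,L] × [ΔT,ℓ,D,X1,X2,X3,X4,X5]:
  Θ: [ 1  0  0  1  0  2  2 -3]
  L: [ 0  1  1 -2 -1 -3  1  2]
  [Θ]: (2)·1+(1)·0+(-2)·1+(-1)·2+(1)·2+(2)·-3 = -6
  [L]: (2)·0+(1)·1+(-2)·-2+(-1)·-3+(1)·1+(2)·2 = 13
⇒ Θ^-6 L^13

{"Θ": -6, "L": 13}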